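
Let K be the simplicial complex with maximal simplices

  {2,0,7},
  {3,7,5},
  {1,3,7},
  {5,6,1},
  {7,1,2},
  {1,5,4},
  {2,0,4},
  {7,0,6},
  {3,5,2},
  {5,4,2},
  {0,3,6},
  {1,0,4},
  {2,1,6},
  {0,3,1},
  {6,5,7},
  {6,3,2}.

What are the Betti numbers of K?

b_0 = 1, b_1 = 2, b_2 = 1.

We work with the vertex ordering 0 < 1 < 2 < 3 < 4 < 5 < 6 < 7. The simplices of K, each written with vertices in increasing order, are:

  0-simplices (8): [0], [1], [2], [3], [4], [5], [6], [7]
  1-simplices (24): (24 of them)
  2-simplices (16): [0,1,3], [0,1,4], [0,2,4], [0,2,7], [0,3,6], [0,6,7], [1,2,6], [1,2,7], [1,3,7], [1,4,5], [1,5,6], [2,3,5], [2,3,6], [2,4,5], [3,5,7], [5,6,7]

giving chain groups C_0 ≅ Z^8, C_1 ≅ Z^24, C_2 ≅ Z^16.

∂_1: C_1 → C_0 sends each edge [p,q] (with p < q) to q − p. For instance
  ∂[1,3] = [3] − [1].
The resulting 8×24 matrix has rank 7, and its Smith normal form has invariant factors (1,1,1,1,1,1,1).

Boundary ∂_2: C_2 → C_1 acts by ∂[p,q,r] = [q,r] − [p,r] + [p,q]. For instance
  ∂[1,4,5] = [4,5] − [1,5] + [1,4],
  ∂[0,2,7] = [2,7] − [0,7] + [0,2].
The 24×16 boundary matrix has rank 15 and Smith normal form diag(1,1,1,1,1,1,1,1,1,1,1,1,1,1,1).

From H_k ≅ ker(∂_k) / im(∂_{k+1}) we obtain:

  H_0: rank C_0 − rank ∂_1 = 8 − 7 = 1, and the invariant factors of ∂_1 are all 1, so H_0 = Z.
  H_1: rank ker ∂_1 − rank ∂_2 = (24 − 7) − 15 = 2, and the invariant factors of ∂_2 are all 1, so H_1 = Z^2.
  H_2: rank ker ∂_2 − rank ∂_3 = (16 − 15) − 0 = 1, and there is no ∂_3, so H_2 = Z.

As a check, the Euler characteristic is 8 − 24 + 16 = 0, which agrees with 1 − 2 + 1 = 0.

Hence the Betti numbers are b_0 = 1, b_1 = 2, b_2 = 1.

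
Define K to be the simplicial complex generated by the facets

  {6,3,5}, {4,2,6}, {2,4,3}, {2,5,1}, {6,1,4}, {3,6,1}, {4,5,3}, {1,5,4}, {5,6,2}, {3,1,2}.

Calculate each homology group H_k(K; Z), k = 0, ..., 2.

We work with the vertex ordering 1 < 2 < 3 < 4 < 5 < 6. The simplices of K, each written with vertices in increasing order, are:

  0-simplices (6): [1], [2], [3], [4], [5], [6]
  1-simplices (15): [1,2], [1,3], [1,4], [1,5], [1,6], [2,3], [2,4], [2,5], [2,6], [3,4], [3,5], [3,6], [4,5], [4,6], [5,6]
  2-simplices (10): [1,2,3], [1,2,5], [1,3,6], [1,4,5], [1,4,6], [2,3,4], [2,4,6], [2,5,6], [3,4,5], [3,5,6]

giving chain groups C_0 ≅ Z^6, C_1 ≅ Z^15, C_2 ≅ Z^10.

The boundary map ∂_1: C_1 → C_0 maps an edge to its endpoints' difference, ∂[p,q] = q − p. For instance
  ∂[3,5] = [5] − [3].
The resulting 6×15 matrix has rank 5, and its Smith normal form has invariant factors (1,1,1,1,1).

The boundary map ∂_2: C_2 → C_1 maps a triangle to the signed sum of its edges. For instance
  ∂[2,5,6] = [5,6] − [2,6] + [2,5],
  ∂[2,3,4] = [3,4] − [2,4] + [2,3].
The resulting 15×10 matrix has rank 10, and its Smith normal form has invariant factors (1,1,1,1,1,1,1,1,1,2).

Reading off H_k = ker ∂_k / im ∂_{k+1}:

  H_0: rank C_0 − rank ∂_1 = 6 − 5 = 1, and the invariant factors of ∂_1 are all 1, so H_0 = Z.
  H_1: rank ker ∂_1 − rank ∂_2 = (15 − 5) − 10 = 0, and ∂_2 has invariant factor 2 > 1, so H_1 = Z/2.
  H_2: rank ker ∂_2 − rank ∂_3 = (10 − 10) − 0 = 0, and there is no ∂_3, so H_2 = 0.

H_0 ≅ Z,  H_1 ≅ Z/2,  H_2 = 0.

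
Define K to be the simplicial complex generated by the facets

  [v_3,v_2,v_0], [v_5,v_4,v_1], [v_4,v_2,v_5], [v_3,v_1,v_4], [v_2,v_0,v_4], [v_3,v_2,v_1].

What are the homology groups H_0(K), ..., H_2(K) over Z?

We work with the vertex ordering v_0 < v_1 < v_2 < v_3 < v_4 < v_5. The simplices of K, each written with vertices in increasing order, are:

  0-simplices (6): [v_0], [v_1], [v_2], [v_3], [v_4], [v_5]
  1-simplices (12): [v_0,v_2], [v_0,v_3], [v_0,v_4], [v_1,v_2], [v_1,v_3], [v_1,v_4], [v_1,v_5], [v_2,v_3], [v_2,v_4], [v_2,v_5], [v_3,v_4], [v_4,v_5]
  2-simplices (6): [v_0,v_2,v_3], [v_0,v_2,v_4], [v_1,v_2,v_3], [v_1,v_3,v_4], [v_1,v_4,v_5], [v_2,v_4,v_5]

giving chain groups C_0 ≅ Z^6, C_1 ≅ Z^12, C_2 ≅ Z^6.

Boundary ∂_1: C_1 → C_0 is given by ∂[p,q] = [q] − [p]. For instance
  ∂[v_1,v_3] = [v_3] − [v_1].
As a 6×12 matrix over Z this has rank 5, with invariant factors (1,1,1,1,1).

Boundary ∂_2: C_2 → C_1 acts by ∂[p,q,r] = [q,r] − [p,r] + [p,q]. For instance
  ∂[v_0,v_2,v_4] = [v_2,v_4] − [v_0,v_4] + [v_0,v_2],
  ∂[v_1,v_3,v_4] = [v_3,v_4] − [v_1,v_4] + [v_1,v_3].
This gives a 12×6 integer matrix of rank 6; reducing to Smith normal form yields diagonal entries (1,1,1,1,1,1).

Now H_k = ker ∂_k / im ∂_{k+1}, so:

  H_0: rank C_0 − rank ∂_1 = 6 − 5 = 1, and the invariant factors of ∂_1 are all 1, so H_0 = Z.
  H_1: rank ker ∂_1 − rank ∂_2 = (12 − 5) − 6 = 1, and the invariant factors of ∂_2 are all 1, so H_1 = Z.
  H_2: rank ker ∂_2 − rank ∂_3 = (6 − 6) − 0 = 0, and there is no ∂_3, so H_2 = 0.

As a check, the Euler characteristic is 6 − 12 + 6 = 0, which agrees with 1 − 1 + 0 = 0.

H_0 = Z,  H_1 = Z,  H_2 = 0.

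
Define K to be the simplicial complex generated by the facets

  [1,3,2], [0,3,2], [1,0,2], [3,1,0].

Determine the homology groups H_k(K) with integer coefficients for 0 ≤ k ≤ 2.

H_0 = Z,  H_1 = 0,  H_2 = Z.

Order the vertices as 0 < 1 < 2 < 3. Listing each simplex with vertices in this order, K has dimension 2 with simplices:

  0-simplices (4): [0], [1], [2], [3]
  1-simplices (6): [0,1], [0,2], [0,3], [1,2], [1,3], [2,3]
  2-simplices (4): [0,1,2], [0,1,3], [0,2,3], [1,2,3]

Hence C_0 ≅ Z^4, C_1 ≅ Z^6, C_2 ≅ Z^4.

Boundary ∂_1: C_1 → C_0 maps an edge to its endpoints' difference, ∂[p,q] = q − p. For instance
  ∂[0,3] = [3] − [0].
The 4×6 boundary matrix has rank 3 and Smith normal form diag(1,1,1).

∂_2: C_2 → C_1 acts by ∂[p,q,r] = [q,r] − [p,r] + [p,q]. For instance
  ∂[0,1,2] = [1,2] − [0,2] + [0,1],
  ∂[0,2,3] = [2,3] − [0,3] + [0,2].
As a 6×4 matrix over Z this has rank 3, with invariant factors (1,1,1).

From H_k ≅ ker(∂_k) / im(∂_{k+1}) we obtain:

  H_0: rank C_0 − rank ∂_1 = 4 − 3 = 1, and the invariant factors of ∂_1 are all 1, so H_0 ≅ Z.
  H_1: rank ker ∂_1 − rank ∂_2 = (6 − 3) − 3 = 0, and the invariant factors of ∂_2 are all 1, so H_1 ≅ 0.
  H_2: rank ker ∂_2 − rank ∂_3 = (4 − 3) − 0 = 1, and there is no ∂_3, so H_2 ≅ Z.

As a check, the Euler characteristic is 4 − 6 + 4 = 2, which agrees with 1 − 0 + 1 = 2.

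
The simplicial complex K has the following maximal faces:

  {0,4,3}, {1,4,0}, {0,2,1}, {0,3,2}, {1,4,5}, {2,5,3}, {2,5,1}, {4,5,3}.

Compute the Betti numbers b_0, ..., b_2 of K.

b_0 = 1, b_1 = 0, b_2 = 1.

We work with the vertex ordering 0 < 1 < 2 < 3 < 4 < 5. The simplices of K, each written with vertices in increasing order, are:

  0-simplices (6): [0], [1], [2], [3], [4], [5]
  1-simplices (12): [0,1], [0,2], [0,3], [0,4], [1,2], [1,4], [1,5], [2,3], [2,5], [3,4], [3,5], [4,5]
  2-simplices (8): [0,1,2], [0,1,4], [0,2,3], [0,3,4], [1,2,5], [1,4,5], [2,3,5], [3,4,5]

Hence C_0 ≅ Z^6, C_1 ≅ Z^12, C_2 ≅ Z^8.

Boundary ∂_1: C_1 → C_0 sends each edge [p,q] (with p < q) to q − p.
As a 6×12 matrix over Z this has rank 5, with invariant factors (1,1,1,1,1).

The boundary map ∂_2: C_2 → C_1 acts by ∂[p,q,r] = [q,r] − [p,r] + [p,q]. For instance
  ∂[3,4,5] = [4,5] − [3,5] + [3,4],
  ∂[2,3,5] = [3,5] − [2,5] + [2,3].
The 12×8 boundary matrix has rank 7 and Smith normal form diag(1,1,1,1,1,1,1).

From H_k ≅ ker(∂_k) / im(∂_{k+1}) we obtain:

  H_0: rank C_0 − rank ∂_1 = 6 − 5 = 1, and the invariant factors of ∂_1 are all 1, so H_0 = Z.
  H_1: rank ker ∂_1 − rank ∂_2 = (12 − 5) − 7 = 0, and the invariant factors of ∂_2 are all 1, so H_1 = 0.
  H_2: rank ker ∂_2 − rank ∂_3 = (8 − 7) − 0 = 1, and there is no ∂_3, so H_2 = Z.

As a check, the Euler characteristic is 6 − 12 + 8 = 2, which agrees with 1 − 0 + 1 = 2.

Hence the Betti numbers are b_0 = 1, b_1 = 0, b_2 = 1.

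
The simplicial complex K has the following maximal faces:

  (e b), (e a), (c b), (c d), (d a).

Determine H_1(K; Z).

K has 5 vertices, 5 edges.
rank ∂_1 = 4, rank ∂_2 = 0 ⇒ b_1 = 5 − 4 − 0 = 1. So H_1 = Z.

H_1 ≅ Z.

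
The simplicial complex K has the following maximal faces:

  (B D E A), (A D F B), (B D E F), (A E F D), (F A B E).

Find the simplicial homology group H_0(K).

H_0 = Z.

We work with the vertex ordering A < B < D < E < F. The simplices of K, each written with vertices in increasing order, are:

  0-simplices (5): A, B, D, E, F
  1-simplices (10): AB, AD, AE, AF, BD, BE, BF, DE, DF, EF
  2-simplices (10): ABD, ABE, ABF, ADE, ADF, AEF, BDE, BDF, BEF, DEF
  3-simplices (5): ABDE, ABDF, ABEF, ADEF, BDEF

so the chain groups are C_0 ≅ Z^5, C_1 ≅ Z^10, C_2 ≅ Z^10, C_3 ≅ Z^5.

∂_1: C_1 → C_0 maps an edge to its endpoints' difference, ∂[p,q] = q − p. For instance
  ∂EF = F − E.
As a 5×10 matrix over Z this has rank 4, with invariant factors (1,1,1,1).

Boundary ∂_2: C_2 → C_1 maps a triangle to the signed sum of its edges. For instance
  ∂BDE = DE − BE + BD,
  ∂BEF = EF − BF + BE.
As a 10×10 matrix over Z this has rank 6, with invariant factors (1,1,1,1,1,1).

∂_3: C_3 → C_2 sends each 3-simplex σ to the alternating sum Σ_i (−1)^i (σ with its i-th vertex removed). For instance
  ∂BDEF = DEF − BEF + BDF − BDE,
  ∂ABDE = BDE − ADE + ABE − ABD.
As a 10×5 matrix over Z this has rank 4, with invariant factors (1,1,1,1).

From H_k ≅ ker(∂_k) / im(∂_{k+1}) we obtain:

  H_0: rank C_0 − rank ∂_1 = 5 − 4 = 1, and the invariant factors of ∂_1 are all 1, so H_0 = Z.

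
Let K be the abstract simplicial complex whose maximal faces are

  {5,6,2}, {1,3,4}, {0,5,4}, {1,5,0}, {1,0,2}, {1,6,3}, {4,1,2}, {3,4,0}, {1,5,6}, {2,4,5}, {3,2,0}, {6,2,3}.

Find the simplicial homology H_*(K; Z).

We work with the vertex ordering 0 < 1 < 2 < 3 < 4 < 5 < 6. The simplices of K, each written with vertices in increasing order, are:

  0-simplices (7): [0], [1], [2], [3], [4], [5], [6]
  1-simplices (18): [0,1], [0,2], [0,3], [0,4], [0,5], [1,2], [1,3], [1,4], [1,5], [1,6], [2,3], [2,4], [2,5], [2,6], [3,4], [3,6], [4,5], [5,6]
  2-simplices (12): [0,1,2], [0,1,5], [0,2,3], [0,3,4], [0,4,5], [1,2,4], [1,3,4], [1,3,6], [1,5,6], [2,3,6], [2,4,5], [2,5,6]

so the chain groups are C_0 ≅ Z^7, C_1 ≅ Z^18, C_2 ≅ Z^12.

∂_1: C_1 → C_0 maps an edge to its endpoints' difference, ∂[p,q] = q − p. For instance
  ∂[0,3] = [3] − [0].
This gives a 7×18 integer matrix of rank 6; reducing to Smith normal form yields diagonal entries (1,1,1,1,1,1).

∂_2: C_2 → C_1 maps a triangle to the signed sum of its edges. For instance
  ∂[0,1,5] = [1,5] − [0,5] + [0,1],
  ∂[2,4,5] = [4,5] − [2,5] + [2,4].
The 18×12 boundary matrix has rank 12 and Smith normal form diag(1,1,1,1,1,1,1,1,1,1,1,2).

Reading off H_k = ker ∂_k / im ∂_{k+1}:

  H_0: rank C_0 − rank ∂_1 = 7 − 6 = 1, and the invariant factors of ∂_1 are all 1, so H_0 = Z.
  H_1: rank ker ∂_1 − rank ∂_2 = (18 − 6) − 12 = 0, and ∂_2 has invariant factor 2 > 1, so H_1 = Z/2.
  H_2: rank ker ∂_2 − rank ∂_3 = (12 − 12) − 0 = 0, and there is no ∂_3, so H_2 = 0.

As a check, the Euler characteristic is 7 − 18 + 12 = 1, which agrees with 1 − 0 + 0 = 1.
(K is a triangulation of the real projective plane RP^2.)

H_0 ≅ Z,  H_1 ≅ Z/2,  H_2 = 0.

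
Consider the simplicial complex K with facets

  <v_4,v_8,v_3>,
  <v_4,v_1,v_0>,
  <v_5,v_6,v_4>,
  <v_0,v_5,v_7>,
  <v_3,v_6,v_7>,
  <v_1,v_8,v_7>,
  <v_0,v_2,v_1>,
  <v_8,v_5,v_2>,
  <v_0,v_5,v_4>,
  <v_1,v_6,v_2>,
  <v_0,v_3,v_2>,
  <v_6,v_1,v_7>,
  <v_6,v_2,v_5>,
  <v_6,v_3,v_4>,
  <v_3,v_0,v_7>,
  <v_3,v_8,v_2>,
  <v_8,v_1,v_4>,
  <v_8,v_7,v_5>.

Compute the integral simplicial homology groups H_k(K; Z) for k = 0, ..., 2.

Order the vertices as v_0 < v_1 < v_2 < v_3 < v_4 < v_5 < v_6 < v_7 < v_8. Listing each simplex with vertices in this order, K has dimension 2 with simplices:

  0-simplices (9): [v_0], [v_1], [v_2], [v_3], [v_4], [v_5], [v_6], [v_7], [v_8]
  1-simplices (27): (27 of them)
  2-simplices (18): (18 of them)

so the chain groups are C_0 ≅ Z^9, C_1 ≅ Z^27, C_2 ≅ Z^18.

∂_1: C_1 → C_0 maps an edge to its endpoints' difference, ∂[p,q] = q − p.
The resulting 9×27 matrix has rank 8, and its Smith normal form has invariant factors (1,1,1,1,1,1,1,1).

Boundary ∂_2: C_2 → C_1 sends each 2-simplex [p,q,r] to [q,r] − [p,r] + [p,q]. For instance
  ∂[v_2,v_5,v_6] = [v_5,v_6] − [v_2,v_6] + [v_2,v_5],
  ∂[v_4,v_5,v_6] = [v_5,v_6] − [v_4,v_6] + [v_4,v_5].
The 27×18 boundary matrix has rank 17 and Smith normal form diag(1,1,1,1,1,1,1,1,1,1,1,1,1,1,1,1,1).

From H_k ≅ ker(∂_k) / im(∂_{k+1}) we obtain:

  H_0: rank C_0 − rank ∂_1 = 9 − 8 = 1, and the invariant factors of ∂_1 are all 1, so H_0 ≅ Z.
  H_1: rank ker ∂_1 − rank ∂_2 = (27 − 8) − 17 = 2, and the invariant factors of ∂_2 are all 1, so H_1 ≅ Z^2.
  H_2: rank ker ∂_2 − rank ∂_3 = (18 − 17) − 0 = 1, and there is no ∂_3, so H_2 ≅ Z.

(K is a triangulation of the torus T^2.)

H_0 = Z,  H_1 = Z^2,  H_2 = Z.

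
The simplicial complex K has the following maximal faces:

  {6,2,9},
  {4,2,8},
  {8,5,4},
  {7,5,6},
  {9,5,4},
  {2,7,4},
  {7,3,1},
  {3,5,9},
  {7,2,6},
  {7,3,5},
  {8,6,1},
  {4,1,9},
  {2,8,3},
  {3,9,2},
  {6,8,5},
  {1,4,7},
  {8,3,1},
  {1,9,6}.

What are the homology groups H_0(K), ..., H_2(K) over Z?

H_0 = Z,  H_1 = Z^2,  H_2 = Z.

Order the vertices as 1 < 2 < 3 < 4 < 5 < 6 < 7 < 8 < 9. Listing each simplex with vertices in this order, K has dimension 2 with simplices:

  0-simplices (9): [1], [2], [3], [4], [5], [6], [7], [8], [9]
  1-simplices (27): (27 of them)
  2-simplices (18): [1,3,7], [1,3,8], [1,4,7], [1,4,9], [1,6,8], [1,6,9], [2,3,8], [2,3,9], [2,4,7], [2,4,8], [2,6,7], [2,6,9], [3,5,7], [3,5,9], [4,5,8], [4,5,9], [5,6,7], [5,6,8]

giving chain groups C_0 ≅ Z^9, C_1 ≅ Z^27, C_2 ≅ Z^18.

The boundary map ∂_1: C_1 → C_0 sends each edge [p,q] (with p < q) to q − p. For instance
  ∂[4,7] = [7] − [4].
As a 9×27 matrix over Z this has rank 8, with invariant factors (1,1,1,1,1,1,1,1).

Boundary ∂_2: C_2 → C_1 acts by ∂[p,q,r] = [q,r] − [p,r] + [p,q]. For instance
  ∂[3,5,7] = [5,7] − [3,7] + [3,5],
  ∂[4,5,8] = [5,8] − [4,8] + [4,5].
The 27×18 boundary matrix has rank 17 and Smith normal form diag(1,1,1,1,1,1,1,1,1,1,1,1,1,1,1,1,1).

From H_k ≅ ker(∂_k) / im(∂_{k+1}) we obtain:

  H_0: rank C_0 − rank ∂_1 = 9 − 8 = 1, and the invariant factors of ∂_1 are all 1, so H_0 ≅ Z.
  H_1: rank ker ∂_1 − rank ∂_2 = (27 − 8) − 17 = 2, and the invariant factors of ∂_2 are all 1, so H_1 ≅ Z^2.
  H_2: rank ker ∂_2 − rank ∂_3 = (18 − 17) − 0 = 1, and there is no ∂_3, so H_2 ≅ Z.

(K is a triangulation of the torus T^2.)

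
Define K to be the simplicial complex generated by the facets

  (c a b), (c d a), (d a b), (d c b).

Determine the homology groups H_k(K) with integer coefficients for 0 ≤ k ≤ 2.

H_0 = Z,  H_1 = 0,  H_2 = Z.

K has 4 vertices, 6 edges, 4 triangles.
rank ∂_0 = 0, rank ∂_1 = 3 ⇒ b_0 = 4 − 0 − 3 = 1; all invariant factors of ∂_1 are 1 so no torsion. So H_0 = Z.
rank ∂_1 = 3, rank ∂_2 = 3 ⇒ b_1 = 6 − 3 − 3 = 0; all invariant factors of ∂_2 are 1 so no torsion. So H_1 = 0.
rank ∂_2 = 3, rank ∂_3 = 0 ⇒ b_2 = 4 − 3 − 0 = 1. So H_2 = Z.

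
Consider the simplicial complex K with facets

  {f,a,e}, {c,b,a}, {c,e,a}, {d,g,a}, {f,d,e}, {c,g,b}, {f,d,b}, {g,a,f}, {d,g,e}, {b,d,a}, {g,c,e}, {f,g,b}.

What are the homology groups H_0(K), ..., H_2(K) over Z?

H_0 = Z,  H_1 = Z/2Z,  H_2 = 0.

Order the vertices as a < b < c < d < e < f < g. Listing each simplex with vertices in this order, K has dimension 2 with simplices:

  0-simplices (7): a, b, c, d, e, f, g
  1-simplices (18): ab, ac, ad, ae, af, ag, bc, bd, bf, bg, ce, cg, de, df, dg, ef, eg, fg
  2-simplices (12): abc, abd, ace, adg, aef, afg, bcg, bdf, bfg, ceg, def, deg

Hence C_0 ≅ Z^7, C_1 ≅ Z^18, C_2 ≅ Z^12.

∂_1: C_1 → C_0 sends each edge [p,q] (with p < q) to q − p. For instance
  ∂ab = b − a.
This gives a 7×18 integer matrix of rank 6; reducing to Smith normal form yields diagonal entries (1,1,1,1,1,1).

∂_2: C_2 → C_1 acts by ∂[p,q,r] = [q,r] − [p,r] + [p,q]. For instance
  ∂deg = eg − dg + de,
  ∂abd = bd − ad + ab.
This gives a 18×12 integer matrix of rank 12; reducing to Smith normal form yields diagonal entries (1,1,1,1,1,1,1,1,1,1,1,2).

Computing H_k = (kernel of ∂_k) / (image of ∂_{k+1}):

  H_0: rank C_0 − rank ∂_1 = 7 − 6 = 1, and the invariant factors of ∂_1 are all 1, so H_0 ≅ Z.
  H_1: rank ker ∂_1 − rank ∂_2 = (18 − 6) − 12 = 0, and ∂_2 has invariant factor 2 > 1, so H_1 ≅ Z/2Z.
  H_2: rank ker ∂_2 − rank ∂_3 = (12 − 12) − 0 = 0, and there is no ∂_3, so H_2 ≅ 0.

As a check, the Euler characteristic is 7 − 18 + 12 = 1, which agrees with 1 − 0 + 0 = 1.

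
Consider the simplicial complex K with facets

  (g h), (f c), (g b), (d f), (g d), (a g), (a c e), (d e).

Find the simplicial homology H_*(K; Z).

We work with the vertex ordering a < b < c < d < e < f < g < h. The simplices of K, each written with vertices in increasing order, are:

  0-simplices (8): a, b, c, d, e, f, g, h
  1-simplices (10): ac, ae, ag, bg, ce, cf, de, df, dg, gh
  2-simplices (1): ace

so the chain groups are C_0 ≅ Z^8, C_1 ≅ Z^10, C_2 ≅ Z^1.

∂_1: C_1 → C_0 sends each edge [p,q] (with p < q) to q − p.
As a 8×10 matrix over Z this has rank 7, with invariant factors (1,1,1,1,1,1,1).

The boundary map ∂_2: C_2 → C_1 maps a triangle to the signed sum of its edges. For instance
  ∂ace = ce − ae + ac.
As a 10×1 matrix over Z this has rank 1, with invariant factors (1).

Reading off H_k = ker ∂_k / im ∂_{k+1}:

  H_0: rank C_0 − rank ∂_1 = 8 − 7 = 1, and the invariant factors of ∂_1 are all 1, so H_0 ≅ Z.
  H_1: rank ker ∂_1 − rank ∂_2 = (10 − 7) − 1 = 2, and the invariant factors of ∂_2 are all 1, so H_1 ≅ Z^2.
  H_2: rank ker ∂_2 − rank ∂_3 = (1 − 1) − 0 = 0, and there is no ∂_3, so H_2 ≅ 0.

H_0 ≅ Z,  H_1 ≅ Z^2,  H_2 = 0.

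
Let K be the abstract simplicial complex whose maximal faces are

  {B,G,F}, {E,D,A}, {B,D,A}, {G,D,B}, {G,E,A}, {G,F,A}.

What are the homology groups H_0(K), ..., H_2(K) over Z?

H_0 ≅ Z,  H_1 ≅ Z,  H_2 = 0.

Order the vertices as A < B < D < E < F < G. Listing each simplex with vertices in this order, K has dimension 2 with simplices:

  0-simplices (6): A, B, D, E, F, G
  1-simplices (12): AB, AD, AE, AF, AG, BD, BF, BG, DE, DG, EG, FG
  2-simplices (6): ABD, ADE, AEG, AFG, BDG, BFG

so the chain groups are C_0 ≅ Z^6, C_1 ≅ Z^12, C_2 ≅ Z^6.

The boundary map ∂_1: C_1 → C_0 sends each edge [p,q] (with p < q) to q − p. For instance
  ∂DG = G − D.
As a 6×12 matrix over Z this has rank 5, with invariant factors (1,1,1,1,1).

∂_2: C_2 → C_1 sends each 2-simplex [p,q,r] to [q,r] − [p,r] + [p,q]. For instance
  ∂ADE = DE − AE + AD,
  ∂ABD = BD − AD + AB.
As a 12×6 matrix over Z this has rank 6, with invariant factors (1,1,1,1,1,1).

Now H_k = ker ∂_k / im ∂_{k+1}, so:

  H_0: rank C_0 − rank ∂_1 = 6 − 5 = 1, and the invariant factors of ∂_1 are all 1, so H_0 = Z.
  H_1: rank ker ∂_1 − rank ∂_2 = (12 − 5) − 6 = 1, and the invariant factors of ∂_2 are all 1, so H_1 = Z.
  H_2: rank ker ∂_2 − rank ∂_3 = (6 − 6) − 0 = 0, and there is no ∂_3, so H_2 = 0.

As a check, the Euler characteristic is 6 − 12 + 6 = 0, which agrees with 1 − 1 + 0 = 0.
(K is a triangulation of the cylinder S^1 x I.)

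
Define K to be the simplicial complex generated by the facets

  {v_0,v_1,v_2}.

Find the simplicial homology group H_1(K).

H_1 = 0.

K has 3 vertices, 3 edges, 1 triangle.
rank ∂_1 = 2, rank ∂_2 = 1 ⇒ b_1 = 3 − 2 − 1 = 0; all invariant factors of ∂_2 are 1 so no torsion. So H_1 ≅ 0.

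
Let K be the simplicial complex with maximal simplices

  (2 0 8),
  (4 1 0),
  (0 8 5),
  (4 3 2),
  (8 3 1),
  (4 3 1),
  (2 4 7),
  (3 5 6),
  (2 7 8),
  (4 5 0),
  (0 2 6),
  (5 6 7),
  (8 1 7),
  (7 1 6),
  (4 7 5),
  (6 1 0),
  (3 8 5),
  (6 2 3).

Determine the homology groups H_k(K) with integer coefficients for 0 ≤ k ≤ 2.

H_0 ≅ Z,  H_1 ≅ Z^2,  H_2 ≅ Z.

Take the total order 0 < 1 < 2 < 3 < 4 < 5 < 6 < 7 < 8 on the vertex set. Then K (dimension 2) consists of the simplices:

  0-simplices (9): [0], [1], [2], [3], [4], [5], [6], [7], [8]
  1-simplices (27): (27 of them)
  2-simplices (18): [0,1,4], [0,1,6], [0,2,6], [0,2,8], [0,4,5], [0,5,8], [1,3,4], [1,3,8], [1,6,7], [1,7,8], [2,3,4], [2,3,6], [2,4,7], [2,7,8], [3,5,6], [3,5,8], [4,5,7], [5,6,7]

Hence C_0 ≅ Z^9, C_1 ≅ Z^27, C_2 ≅ Z^18.

Boundary ∂_1: C_1 → C_0 is given by ∂[p,q] = [q] − [p].
The 9×27 boundary matrix has rank 8 and Smith normal form diag(1,1,1,1,1,1,1,1).

Boundary ∂_2: C_2 → C_1 sends each 2-simplex [p,q,r] to [q,r] − [p,r] + [p,q]. For instance
  ∂[3,5,6] = [5,6] − [3,6] + [3,5],
  ∂[1,3,8] = [3,8] − [1,8] + [1,3].
As a 27×18 matrix over Z this has rank 17, with invariant factors (1,1,1,1,1,1,1,1,1,1,1,1,1,1,1,1,1).

From H_k ≅ ker(∂_k) / im(∂_{k+1}) we obtain:

  H_0: rank C_0 − rank ∂_1 = 9 − 8 = 1, and the invariant factors of ∂_1 are all 1, so H_0 ≅ Z.
  H_1: rank ker ∂_1 − rank ∂_2 = (27 − 8) − 17 = 2, and the invariant factors of ∂_2 are all 1, so H_1 ≅ Z^2.
  H_2: rank ker ∂_2 − rank ∂_3 = (18 − 17) − 0 = 1, and there is no ∂_3, so H_2 ≅ Z.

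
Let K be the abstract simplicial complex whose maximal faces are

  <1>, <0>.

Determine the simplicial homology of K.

Take the total order 0 < 1 on the vertex set. Then K (dimension 0) consists of the simplices:

  0-simplices (2): [0], [1]

Hence C_0 ≅ Z^2.

From H_k ≅ ker(∂_k) / im(∂_{k+1}) we obtain:

  H_0: rank C_0 − rank ∂_1 = 2 − 0 = 2, and there is no ∂_1, so H_0 ≅ Z^2.

H_0 ≅ Z^2.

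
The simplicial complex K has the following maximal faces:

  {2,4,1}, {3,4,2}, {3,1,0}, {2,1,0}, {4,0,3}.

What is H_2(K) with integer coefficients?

We work with the vertex ordering 0 < 1 < 2 < 3 < 4. The simplices of K, each written with vertices in increasing order, are:

  0-simplices (5): [0], [1], [2], [3], [4]
  1-simplices (10): [0,1], [0,2], [0,3], [0,4], [1,2], [1,3], [1,4], [2,3], [2,4], [3,4]
  2-simplices (5): [0,1,2], [0,1,3], [0,3,4], [1,2,4], [2,3,4]

so the chain groups are C_0 ≅ Z^5, C_1 ≅ Z^10, C_2 ≅ Z^5.

Boundary ∂_1: C_1 → C_0 sends each edge [p,q] (with p < q) to q − p. For instance
  ∂[1,3] = [3] − [1].
This gives a 5×10 integer matrix of rank 4; reducing to Smith normal form yields diagonal entries (1,1,1,1).

∂_2: C_2 → C_1 sends each 2-simplex [p,q,r] to [q,r] − [p,r] + [p,q]. For instance
  ∂[0,1,2] = [1,2] − [0,2] + [0,1],
  ∂[0,3,4] = [3,4] − [0,4] + [0,3].
The 10×5 boundary matrix has rank 5 and Smith normal form diag(1,1,1,1,1).

From H_k ≅ ker(∂_k) / im(∂_{k+1}) we obtain:

  H_2: rank ker ∂_2 − rank ∂_3 = (5 − 5) − 0 = 0, and there is no ∂_3, so H_2 = 0.

(K is a triangulation of the Möbius band.)

H_2 = 0.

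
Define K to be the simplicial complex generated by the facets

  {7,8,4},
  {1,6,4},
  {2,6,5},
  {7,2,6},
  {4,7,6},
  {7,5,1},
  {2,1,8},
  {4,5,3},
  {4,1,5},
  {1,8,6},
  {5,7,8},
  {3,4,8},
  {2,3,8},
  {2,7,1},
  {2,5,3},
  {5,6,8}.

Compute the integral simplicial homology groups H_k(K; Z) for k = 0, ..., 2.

Take the total order 1 < 2 < 3 < 4 < 5 < 6 < 7 < 8 on the vertex set. Then K (dimension 2) consists of the simplices:

  0-simplices (8): [1], [2], [3], [4], [5], [6], [7], [8]
  1-simplices (24): (24 of them)
  2-simplices (16): [1,2,7], [1,2,8], [1,4,5], [1,4,6], [1,5,7], [1,6,8], [2,3,5], [2,3,8], [2,5,6], [2,6,7], [3,4,5], [3,4,8], [4,6,7], [4,7,8], [5,6,8], [5,7,8]

Hence C_0 ≅ Z^8, C_1 ≅ Z^24, C_2 ≅ Z^16.

Boundary ∂_1: C_1 → C_0 sends each edge [p,q] (with p < q) to q − p. For instance
  ∂[5,8] = [8] − [5].
The resulting 8×24 matrix has rank 7, and its Smith normal form has invariant factors (1,1,1,1,1,1,1).

The boundary map ∂_2: C_2 → C_1 sends each 2-simplex [p,q,r] to [q,r] − [p,r] + [p,q]. For instance
  ∂[1,2,8] = [2,8] − [1,8] + [1,2],
  ∂[4,7,8] = [7,8] − [4,8] + [4,7].
This gives a 24×16 integer matrix of rank 15; reducing to Smith normal form yields diagonal entries (1,1,1,1,1,1,1,1,1,1,1,1,1,1,1).

From H_k ≅ ker(∂_k) / im(∂_{k+1}) we obtain:

  H_0: rank C_0 − rank ∂_1 = 8 − 7 = 1, and the invariant factors of ∂_1 are all 1, so H_0 = Z.
  H_1: rank ker ∂_1 − rank ∂_2 = (24 − 7) − 15 = 2, and the invariant factors of ∂_2 are all 1, so H_1 = Z^2.
  H_2: rank ker ∂_2 − rank ∂_3 = (16 − 15) − 0 = 1, and there is no ∂_3, so H_2 = Z.

(K is a triangulation of the torus T^2.)

H_0 = Z,  H_1 = Z^2,  H_2 = Z.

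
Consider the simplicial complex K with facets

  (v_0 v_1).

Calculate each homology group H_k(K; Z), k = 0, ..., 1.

Order the vertices as v_0 < v_1. Listing each simplex with vertices in this order, K has dimension 1 with simplices:

  0-simplices (2): [v_0], [v_1]
  1-simplices (1): [v_0,v_1]

so the chain groups are C_0 ≅ Z^2, C_1 ≅ Z^1.

The boundary map ∂_1: C_1 → C_0 sends each edge [p,q] (with p < q) to q − p. For instance
  ∂[v_0,v_1] = [v_1] − [v_0].
This gives a 2×1 integer matrix of rank 1; reducing to Smith normal form yields diagonal entries (1).

Computing H_k = (kernel of ∂_k) / (image of ∂_{k+1}):

  H_0: rank C_0 − rank ∂_1 = 2 − 1 = 1, and the invariant factors of ∂_1 are all 1, so H_0 ≅ Z.
  H_1: rank ker ∂_1 − rank ∂_2 = (1 − 1) − 0 = 0, and there is no ∂_2, so H_1 ≅ 0.

H_0 = Z,  H_1 = 0.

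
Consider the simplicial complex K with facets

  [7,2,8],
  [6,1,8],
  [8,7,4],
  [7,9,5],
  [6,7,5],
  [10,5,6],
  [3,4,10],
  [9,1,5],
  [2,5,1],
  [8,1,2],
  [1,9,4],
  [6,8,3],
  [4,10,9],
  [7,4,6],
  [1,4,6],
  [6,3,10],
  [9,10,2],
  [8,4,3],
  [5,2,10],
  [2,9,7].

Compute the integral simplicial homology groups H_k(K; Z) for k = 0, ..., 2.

H_0 = Z,  H_1 = Z ⊕ Z/2Z,  H_2 = 0.

Fix the vertex order 1 < 2 < 3 < 4 < 5 < 6 < 7 < 8 < 9 < 10 and write every simplex with vertices in increasing order. Then dim K = 2 and the simplices of K are:

  0-simplices (10): [1], [2], [3], [4], [5], [6], [7], [8], [9], [10]
  1-simplices (30): (30 of them)
  2-simplices (20): (20 of them)

so the chain groups are C_0 ≅ Z^10, C_1 ≅ Z^30, C_2 ≅ Z^20.

∂_1: C_1 → C_0 maps an edge to its endpoints' difference, ∂[p,q] = q − p. For instance
  ∂[6,10] = [10] − [6].
As a 10×30 matrix over Z this has rank 9, with invariant factors (1,1,1,1,1,1,1,1,1).

The boundary map ∂_2: C_2 → C_1 maps a triangle to the signed sum of its edges. For instance
  ∂[1,5,9] = [5,9] − [1,9] + [1,5],
  ∂[1,4,9] = [4,9] − [1,9] + [1,4].
The 30×20 boundary matrix has rank 20 and Smith normal form diag(1,1,1,1,1,1,1,1,1,1,1,1,1,1,1,1,1,1,1,2).

Computing H_k = (kernel of ∂_k) / (image of ∂_{k+1}):

  H_0: rank C_0 − rank ∂_1 = 10 − 9 = 1, and the invariant factors of ∂_1 are all 1, so H_0 = Z.
  H_1: rank ker ∂_1 − rank ∂_2 = (30 − 9) − 20 = 1, and ∂_2 has invariant factor 2 > 1, so H_1 = Z ⊕ Z/2Z.
  H_2: rank ker ∂_2 − rank ∂_3 = (20 − 20) − 0 = 0, and there is no ∂_3, so H_2 = 0.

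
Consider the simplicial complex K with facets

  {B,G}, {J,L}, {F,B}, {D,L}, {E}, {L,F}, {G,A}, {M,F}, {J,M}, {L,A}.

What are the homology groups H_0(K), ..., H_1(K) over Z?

H_0 = Z^2,  H_1 = Z^2.

Fix the vertex order A < B < D < E < F < G < J < L < M and write every simplex with vertices in increasing order. Then dim K = 1 and the simplices of K are:

  0-simplices (9): A, B, D, E, F, G, J, L, M
  1-simplices (9): AG, AL, BF, BG, DL, FL, FM, JL, JM

Hence C_0 ≅ Z^9, C_1 ≅ Z^9.

The boundary map ∂_1: C_1 → C_0 sends each edge [p,q] (with p < q) to q − p. For instance
  ∂AL = L − A.
This gives a 9×9 integer matrix of rank 7; reducing to Smith normal form yields diagonal entries (1,1,1,1,1,1,1).

Now H_k = ker ∂_k / im ∂_{k+1}, so:

  H_0: rank C_0 − rank ∂_1 = 9 − 7 = 2, and the invariant factors of ∂_1 are all 1, so H_0 ≅ Z^2.
  H_1: rank ker ∂_1 − rank ∂_2 = (9 − 7) − 0 = 2, and there is no ∂_2, so H_1 ≅ Z^2.

As a check, the Euler characteristic is 9 − 9 = 0, which agrees with 2 − 2 = 0.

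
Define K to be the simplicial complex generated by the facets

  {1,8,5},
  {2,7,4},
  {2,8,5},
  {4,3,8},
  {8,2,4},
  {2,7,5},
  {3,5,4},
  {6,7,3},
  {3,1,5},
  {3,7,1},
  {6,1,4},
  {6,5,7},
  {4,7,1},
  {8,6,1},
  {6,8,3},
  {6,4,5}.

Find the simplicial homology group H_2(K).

Take the total order 1 < 2 < 3 < 4 < 5 < 6 < 7 < 8 on the vertex set. Then K (dimension 2) consists of the simplices:

  0-simplices (8): [1], [2], [3], [4], [5], [6], [7], [8]
  1-simplices (24): (24 of them)
  2-simplices (16): [1,3,5], [1,3,7], [1,4,6], [1,4,7], [1,5,8], [1,6,8], [2,4,7], [2,4,8], [2,5,7], [2,5,8], [3,4,5], [3,4,8], [3,6,7], [3,6,8], [4,5,6], [5,6,7]

giving chain groups C_0 ≅ Z^8, C_1 ≅ Z^24, C_2 ≅ Z^16.

∂_1: C_1 → C_0 sends each edge [p,q] (with p < q) to q − p.
This gives a 8×24 integer matrix of rank 7; reducing to Smith normal form yields diagonal entries (1,1,1,1,1,1,1).

∂_2: C_2 → C_1 acts by ∂[p,q,r] = [q,r] − [p,r] + [p,q]. For instance
  ∂[1,6,8] = [6,8] − [1,8] + [1,6],
  ∂[2,5,7] = [5,7] − [2,7] + [2,5].
This gives a 24×16 integer matrix of rank 15; reducing to Smith normal form yields diagonal entries (1,1,1,1,1,1,1,1,1,1,1,1,1,1,1).

Now H_k = ker ∂_k / im ∂_{k+1}, so:

  H_2: rank ker ∂_2 − rank ∂_3 = (16 − 15) − 0 = 1, and there is no ∂_3, so H_2 ≅ Z.

(K is a triangulation of the torus T^2.)

H_2 = Z.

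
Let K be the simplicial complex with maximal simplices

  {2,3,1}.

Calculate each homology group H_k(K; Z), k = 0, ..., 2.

H_0 ≅ Z,  H_1 = 0,  H_2 = 0.

We work with the vertex ordering 1 < 2 < 3. The simplices of K, each written with vertices in increasing order, are:

  0-simplices (3): [1], [2], [3]
  1-simplices (3): [1,2], [1,3], [2,3]
  2-simplices (1): [1,2,3]

so the chain groups are C_0 ≅ Z^3, C_1 ≅ Z^3, C_2 ≅ Z^1.

Boundary ∂_1: C_1 → C_0 maps an edge to its endpoints' difference, ∂[p,q] = q − p. For instance
  ∂[1,2] = [2] − [1].
As a 3×3 matrix over Z this has rank 2, with invariant factors (1,1).

Boundary ∂_2: C_2 → C_1 acts by ∂[p,q,r] = [q,r] − [p,r] + [p,q]. For instance
  ∂[1,2,3] = [2,3] − [1,3] + [1,2].
As a 3×1 matrix over Z this has rank 1, with invariant factors (1).

Reading off H_k = ker ∂_k / im ∂_{k+1}:

  H_0: rank C_0 − rank ∂_1 = 3 − 2 = 1, and the invariant factors of ∂_1 are all 1, so H_0 ≅ Z.
  H_1: rank ker ∂_1 − rank ∂_2 = (3 − 2) − 1 = 0, and the invariant factors of ∂_2 are all 1, so H_1 ≅ 0.
  H_2: rank ker ∂_2 − rank ∂_3 = (1 − 1) − 0 = 0, and there is no ∂_3, so H_2 ≅ 0.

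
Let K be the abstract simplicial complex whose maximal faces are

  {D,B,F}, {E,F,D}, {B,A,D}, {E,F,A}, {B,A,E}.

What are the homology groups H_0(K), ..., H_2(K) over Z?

Take the total order A < B < D < E < F on the vertex set. Then K (dimension 2) consists of the simplices:

  0-simplices (5): A, B, D, E, F
  1-simplices (10): AB, AD, AE, AF, BD, BE, BF, DE, DF, EF
  2-simplices (5): ABD, ABE, AEF, BDF, DEF

so the chain groups are C_0 ≅ Z^5, C_1 ≅ Z^10, C_2 ≅ Z^5.

Boundary ∂_1: C_1 → C_0 sends each edge [p,q] (with p < q) to q − p.
The 5×10 boundary matrix has rank 4 and Smith normal form diag(1,1,1,1).

The boundary map ∂_2: C_2 → C_1 sends each 2-simplex [p,q,r] to [q,r] − [p,r] + [p,q]. For instance
  ∂DEF = EF − DF + DE,
  ∂ABE = BE − AE + AB.
The resulting 10×5 matrix has rank 5, and its Smith normal form has invariant factors (1,1,1,1,1).

Now H_k = ker ∂_k / im ∂_{k+1}, so:

  H_0: rank C_0 − rank ∂_1 = 5 − 4 = 1, and the invariant factors of ∂_1 are all 1, so H_0 = Z.
  H_1: rank ker ∂_1 − rank ∂_2 = (10 − 4) − 5 = 1, and the invariant factors of ∂_2 are all 1, so H_1 = Z.
  H_2: rank ker ∂_2 − rank ∂_3 = (5 − 5) − 0 = 0, and there is no ∂_3, so H_2 = 0.

H_0 ≅ Z,  H_1 ≅ Z,  H_2 = 0.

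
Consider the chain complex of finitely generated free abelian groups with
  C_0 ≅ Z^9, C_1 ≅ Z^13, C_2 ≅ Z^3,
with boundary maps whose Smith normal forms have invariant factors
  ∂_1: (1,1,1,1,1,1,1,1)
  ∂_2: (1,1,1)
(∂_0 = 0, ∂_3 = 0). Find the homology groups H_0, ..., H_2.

H_0 ≅ Z,  H_1 ≅ Z^2,  H_2 = 0.

H_0: b_0 = 9 − 0 − 8 = 1; torsion from ∂_1 factors > 1: none. So H_0 ≅ Z.
H_1: b_1 = 13 − 8 − 3 = 2; torsion from ∂_2 factors > 1: none. So H_1 ≅ Z^2.
H_2: b_2 = 3 − 3 − 0 = 0; torsion from ∂_3 factors > 1: none. So H_2 ≅ 0.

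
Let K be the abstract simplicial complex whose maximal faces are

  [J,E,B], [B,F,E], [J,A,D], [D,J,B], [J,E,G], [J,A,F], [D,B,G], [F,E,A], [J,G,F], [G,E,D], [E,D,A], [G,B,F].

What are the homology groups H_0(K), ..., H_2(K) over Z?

Order the vertices as A < B < D < E < F < G < J. Listing each simplex with vertices in this order, K has dimension 2 with simplices:

  0-simplices (7): A, B, D, E, F, G, J
  1-simplices (18): AD, AE, AF, AJ, BD, BE, BF, BG, BJ, DE, DG, DJ, EF, EG, EJ, FG, FJ, GJ
  2-simplices (12): ADE, ADJ, AEF, AFJ, BDG, BDJ, BEF, BEJ, BFG, DEG, EGJ, FGJ

giving chain groups C_0 ≅ Z^7, C_1 ≅ Z^18, C_2 ≅ Z^12.

∂_1: C_1 → C_0 sends each edge [p,q] (with p < q) to q − p.
As a 7×18 matrix over Z this has rank 6, with invariant factors (1,1,1,1,1,1).

Boundary ∂_2: C_2 → C_1 acts by ∂[p,q,r] = [q,r] − [p,r] + [p,q]. For instance
  ∂AFJ = FJ − AJ + AF,
  ∂BEJ = EJ − BJ + BE.
The resulting 18×12 matrix has rank 12, and its Smith normal form has invariant factors (1,1,1,1,1,1,1,1,1,1,1,2).

Now H_k = ker ∂_k / im ∂_{k+1}, so:

  H_0: rank C_0 − rank ∂_1 = 7 − 6 = 1, and the invariant factors of ∂_1 are all 1, so H_0 = Z.
  H_1: rank ker ∂_1 − rank ∂_2 = (18 − 6) − 12 = 0, and ∂_2 has invariant factor 2 > 1, so H_1 = Z/2.
  H_2: rank ker ∂_2 − rank ∂_3 = (12 − 12) − 0 = 0, and there is no ∂_3, so H_2 = 0.

As a check, the Euler characteristic is 7 − 18 + 12 = 1, which agrees with 1 − 0 + 0 = 1.

H_0 ≅ Z,  H_1 ≅ Z/2,  H_2 = 0.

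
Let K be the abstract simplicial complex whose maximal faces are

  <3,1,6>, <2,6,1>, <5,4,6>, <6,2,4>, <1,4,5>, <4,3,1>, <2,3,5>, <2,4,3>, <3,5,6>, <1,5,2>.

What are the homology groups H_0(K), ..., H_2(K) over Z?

Take the total order 1 < 2 < 3 < 4 < 5 < 6 on the vertex set. Then K (dimension 2) consists of the simplices:

  0-simplices (6): [1], [2], [3], [4], [5], [6]
  1-simplices (15): [1,2], [1,3], [1,4], [1,5], [1,6], [2,3], [2,4], [2,5], [2,6], [3,4], [3,5], [3,6], [4,5], [4,6], [5,6]
  2-simplices (10): [1,2,5], [1,2,6], [1,3,4], [1,3,6], [1,4,5], [2,3,4], [2,3,5], [2,4,6], [3,5,6], [4,5,6]

Hence C_0 ≅ Z^6, C_1 ≅ Z^15, C_2 ≅ Z^10.

∂_1: C_1 → C_0 is given by ∂[p,q] = [q] − [p]. For instance
  ∂[1,3] = [3] − [1].
The 6×15 boundary matrix has rank 5 and Smith normal form diag(1,1,1,1,1).

Boundary ∂_2: C_2 → C_1 acts by ∂[p,q,r] = [q,r] − [p,r] + [p,q]. For instance
  ∂[2,4,6] = [4,6] − [2,6] + [2,4],
  ∂[1,3,6] = [3,6] − [1,6] + [1,3].
This gives a 15×10 integer matrix of rank 10; reducing to Smith normal form yields diagonal entries (1,1,1,1,1,1,1,1,1,2).

Computing H_k = (kernel of ∂_k) / (image of ∂_{k+1}):

  H_0: rank C_0 − rank ∂_1 = 6 − 5 = 1, and the invariant factors of ∂_1 are all 1, so H_0 ≅ Z.
  H_1: rank ker ∂_1 − rank ∂_2 = (15 − 5) − 10 = 0, and ∂_2 has invariant factor 2 > 1, so H_1 ≅ Z/2Z.
  H_2: rank ker ∂_2 − rank ∂_3 = (10 − 10) − 0 = 0, and there is no ∂_3, so H_2 ≅ 0.

(K is a triangulation of the real projective plane RP^2.)

H_0 ≅ Z,  H_1 ≅ Z/2Z,  H_2 = 0.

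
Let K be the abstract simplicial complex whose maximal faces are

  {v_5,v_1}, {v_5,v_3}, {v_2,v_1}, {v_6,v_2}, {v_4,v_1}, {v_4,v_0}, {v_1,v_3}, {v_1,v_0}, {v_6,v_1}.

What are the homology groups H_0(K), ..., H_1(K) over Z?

H_0 ≅ Z,  H_1 ≅ Z^3.

We work with the vertex ordering v_0 < v_1 < v_2 < v_3 < v_4 < v_5 < v_6. The simplices of K, each written with vertices in increasing order, are:

  0-simplices (7): [v_0], [v_1], [v_2], [v_3], [v_4], [v_5], [v_6]
  1-simplices (9): [v_0,v_1], [v_0,v_4], [v_1,v_2], [v_1,v_3], [v_1,v_4], [v_1,v_5], [v_1,v_6], [v_2,v_6], [v_3,v_5]

Hence C_0 ≅ Z^7, C_1 ≅ Z^9.

Boundary ∂_1: C_1 → C_0 sends each edge [p,q] (with p < q) to q − p.
The resulting 7×9 matrix has rank 6, and its Smith normal form has invariant factors (1,1,1,1,1,1).

Now H_k = ker ∂_k / im ∂_{k+1}, so:

  H_0: rank C_0 − rank ∂_1 = 7 − 6 = 1, and the invariant factors of ∂_1 are all 1, so H_0 = Z.
  H_1: rank ker ∂_1 − rank ∂_2 = (9 − 6) − 0 = 3, and there is no ∂_2, so H_1 = Z^3.

As a check, the Euler characteristic is 7 − 9 = -2, which agrees with 1 − 3 = -2.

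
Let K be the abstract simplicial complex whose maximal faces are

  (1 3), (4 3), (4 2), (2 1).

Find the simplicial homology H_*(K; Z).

K has 4 vertices, 4 edges.
rank ∂_0 = 0, rank ∂_1 = 3 ⇒ b_0 = 4 − 0 − 3 = 1; all invariant factors of ∂_1 are 1 so no torsion. So H_0 = Z.
rank ∂_1 = 3, rank ∂_2 = 0 ⇒ b_1 = 4 − 3 − 0 = 1. So H_1 = Z.

H_0 = Z,  H_1 = Z.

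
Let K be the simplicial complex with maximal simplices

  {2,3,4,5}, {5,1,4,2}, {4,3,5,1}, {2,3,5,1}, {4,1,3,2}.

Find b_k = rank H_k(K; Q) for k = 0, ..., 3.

b_0 = 1, b_1 = 0, b_2 = 0, b_3 = 1.

Order the vertices as 1 < 2 < 3 < 4 < 5. Listing each simplex with vertices in this order, K has dimension 3 with simplices:

  0-simplices (5): [1], [2], [3], [4], [5]
  1-simplices (10): [1,2], [1,3], [1,4], [1,5], [2,3], [2,4], [2,5], [3,4], [3,5], [4,5]
  2-simplices (10): [1,2,3], [1,2,4], [1,2,5], [1,3,4], [1,3,5], [1,4,5], [2,3,4], [2,3,5], [2,4,5], [3,4,5]
  3-simplices (5): [1,2,3,4], [1,2,3,5], [1,2,4,5], [1,3,4,5], [2,3,4,5]

giving chain groups C_0 ≅ Z^5, C_1 ≅ Z^10, C_2 ≅ Z^10, C_3 ≅ Z^5.

The boundary map ∂_1: C_1 → C_0 is given by ∂[p,q] = [q] − [p].
This gives a 5×10 integer matrix of rank 4; reducing to Smith normal form yields diagonal entries (1,1,1,1).

∂_2: C_2 → C_1 acts by ∂[p,q,r] = [q,r] − [p,r] + [p,q]. For instance
  ∂[1,4,5] = [4,5] − [1,5] + [1,4],
  ∂[1,2,3] = [2,3] − [1,3] + [1,2].
This gives a 10×10 integer matrix of rank 6; reducing to Smith normal form yields diagonal entries (1,1,1,1,1,1).

∂_3: C_3 → C_2 sends each 3-simplex σ to the alternating sum Σ_i (−1)^i (σ with its i-th vertex removed). For instance
  ∂[1,3,4,5] = [3,4,5] − [1,4,5] + [1,3,5] − [1,3,4],
  ∂[1,2,3,4] = [2,3,4] − [1,3,4] + [1,2,4] − [1,2,3].
The 10×5 boundary matrix has rank 4 and Smith normal form diag(1,1,1,1).

From H_k ≅ ker(∂_k) / im(∂_{k+1}) we obtain:

  H_0: rank C_0 − rank ∂_1 = 5 − 4 = 1, and the invariant factors of ∂_1 are all 1, so H_0 ≅ Z.
  H_1: rank ker ∂_1 − rank ∂_2 = (10 − 4) − 6 = 0, and the invariant factors of ∂_2 are all 1, so H_1 ≅ 0.
  H_2: rank ker ∂_2 − rank ∂_3 = (10 − 6) − 4 = 0, and the invariant factors of ∂_3 are all 1, so H_2 ≅ 0.
  H_3: rank ker ∂_3 − rank ∂_4 = (5 − 4) − 0 = 1, and there is no ∂_4, so H_3 ≅ Z.

As a check, the Euler characteristic is 5 − 10 + 10 − 5 = 0, which agrees with 1 − 0 + 0 − 1 = 0.

Hence the Betti numbers are b_0 = 1, b_1 = 0, b_2 = 0, b_3 = 1.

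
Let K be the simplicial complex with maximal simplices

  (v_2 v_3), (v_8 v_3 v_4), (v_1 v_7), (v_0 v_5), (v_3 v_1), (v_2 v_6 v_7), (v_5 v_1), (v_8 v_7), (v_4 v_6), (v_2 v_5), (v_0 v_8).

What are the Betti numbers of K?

Order the vertices as v_0 < v_1 < v_2 < v_3 < v_4 < v_5 < v_6 < v_7 < v_8. Listing each simplex with vertices in this order, K has dimension 2 with simplices:

  0-simplices (9): [v_0], [v_1], [v_2], [v_3], [v_4], [v_5], [v_6], [v_7], [v_8]
  1-simplices (15): (15 of them)
  2-simplices (2): [v_2,v_6,v_7], [v_3,v_4,v_8]

giving chain groups C_0 ≅ Z^9, C_1 ≅ Z^15, C_2 ≅ Z^2.

∂_1: C_1 → C_0 maps an edge to its endpoints' difference, ∂[p,q] = q − p. For instance
  ∂[v_4,v_8] = [v_8] − [v_4].
The resulting 9×15 matrix has rank 8, and its Smith normal form has invariant factors (1,1,1,1,1,1,1,1).

Boundary ∂_2: C_2 → C_1 maps a triangle to the signed sum of its edges. For instance
  ∂[v_2,v_6,v_7] = [v_6,v_7] − [v_2,v_7] + [v_2,v_6],
  ∂[v_3,v_4,v_8] = [v_4,v_8] − [v_3,v_8] + [v_3,v_4].
This gives a 15×2 integer matrix of rank 2; reducing to Smith normal form yields diagonal entries (1,1).

From H_k ≅ ker(∂_k) / im(∂_{k+1}) we obtain:

  H_0: rank C_0 − rank ∂_1 = 9 − 8 = 1, and the invariant factors of ∂_1 are all 1, so H_0 ≅ Z.
  H_1: rank ker ∂_1 − rank ∂_2 = (15 − 8) − 2 = 5, and the invariant factors of ∂_2 are all 1, so H_1 ≅ Z^5.
  H_2: rank ker ∂_2 − rank ∂_3 = (2 − 2) − 0 = 0, and there is no ∂_3, so H_2 ≅ 0.

Hence the Betti numbers are b_0 = 1, b_1 = 5, b_2 = 0.

b_0 = 1, b_1 = 5, b_2 = 0.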